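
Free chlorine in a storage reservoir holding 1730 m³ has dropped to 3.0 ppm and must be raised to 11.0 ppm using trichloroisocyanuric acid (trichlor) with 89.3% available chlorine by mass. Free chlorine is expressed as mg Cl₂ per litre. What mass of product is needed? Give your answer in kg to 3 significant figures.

15.5 kg

Volume: 1730 m³ = 1,730,000 L.
Chlorine deficit: 11.0 − 3.0 = 8 ppm = 8 mg/L as Cl₂.
Cl₂ equivalent needed: 8 mg/L × 1,730,000 L = 13,840,000 mg = 13,840 g.
Product at 89.3% available chlorine: 13,840 / 0.893 = 15,500 g.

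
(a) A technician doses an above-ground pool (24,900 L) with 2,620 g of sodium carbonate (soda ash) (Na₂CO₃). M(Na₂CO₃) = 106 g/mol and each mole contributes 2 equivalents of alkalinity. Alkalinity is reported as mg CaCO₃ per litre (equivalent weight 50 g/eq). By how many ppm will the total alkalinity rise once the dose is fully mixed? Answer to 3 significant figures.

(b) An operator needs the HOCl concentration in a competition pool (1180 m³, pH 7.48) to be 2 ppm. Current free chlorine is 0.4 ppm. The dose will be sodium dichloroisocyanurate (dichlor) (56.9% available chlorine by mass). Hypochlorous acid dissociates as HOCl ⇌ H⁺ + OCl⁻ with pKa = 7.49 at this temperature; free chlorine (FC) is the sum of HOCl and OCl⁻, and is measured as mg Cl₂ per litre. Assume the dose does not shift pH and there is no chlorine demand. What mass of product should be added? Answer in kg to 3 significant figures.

(a) 99.3 ppm; (b) 7.37 kg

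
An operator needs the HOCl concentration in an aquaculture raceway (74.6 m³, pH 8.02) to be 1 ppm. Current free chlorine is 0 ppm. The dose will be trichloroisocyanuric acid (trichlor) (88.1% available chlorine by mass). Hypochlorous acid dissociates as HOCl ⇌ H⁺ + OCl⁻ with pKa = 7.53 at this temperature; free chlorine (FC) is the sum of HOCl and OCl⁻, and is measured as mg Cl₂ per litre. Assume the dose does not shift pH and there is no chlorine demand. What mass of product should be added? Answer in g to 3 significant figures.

346 g

Volume: 74.6 m³ = 74,600 L.
[OCl⁻]/[HOCl] = 10^(pH − pKa) = 10^(8.02 − 7.53) = 3.09; fraction as HOCl = 1/(1 + 3.09) = 0.2445.
Free chlorine required for 1 ppm HOCl: 1 / 0.2445 = 4.09 ppm.
FC to add: 4.09 − 0 = 4.09 mg/L as Cl₂.
Cl₂ equivalent: 4.09 mg/L × 74,600 L = 305.1 g.
Product at 88.1% available Cl: 305.1 / 0.881 = 346.4 g.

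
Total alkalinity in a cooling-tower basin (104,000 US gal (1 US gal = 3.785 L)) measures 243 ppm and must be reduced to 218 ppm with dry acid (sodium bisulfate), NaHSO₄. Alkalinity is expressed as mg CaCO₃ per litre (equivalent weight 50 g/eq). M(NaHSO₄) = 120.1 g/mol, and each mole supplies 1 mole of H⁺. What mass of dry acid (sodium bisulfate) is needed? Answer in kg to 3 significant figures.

23.6 kg

Volume: 104,000 US gal × 3.785 L/gal = 393,640 L.
Alkalinity to neutralize: (243 − 218) = 25 mg/L as CaCO₃ × 393,640 L = 9841 g as CaCO₃.
Equivalents of H⁺ required: 9841 ÷ 50 g/eq = 196.8 eq = 196.8 mol NaHSO₄.
Mass of NaHSO₄: 196.8 × 120.1 = 23,640 g.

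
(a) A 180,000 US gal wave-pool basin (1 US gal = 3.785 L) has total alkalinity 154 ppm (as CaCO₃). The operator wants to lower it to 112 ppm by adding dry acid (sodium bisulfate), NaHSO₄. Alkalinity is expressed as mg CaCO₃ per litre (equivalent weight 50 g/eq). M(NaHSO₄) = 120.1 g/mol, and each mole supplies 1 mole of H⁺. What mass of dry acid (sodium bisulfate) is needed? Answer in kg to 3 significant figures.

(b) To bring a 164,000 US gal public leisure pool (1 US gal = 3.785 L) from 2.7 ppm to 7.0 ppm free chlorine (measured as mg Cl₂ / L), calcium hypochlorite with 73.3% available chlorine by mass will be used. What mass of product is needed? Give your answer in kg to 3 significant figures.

(a) 68.7 kg; (b) 3.64 kg

(a) Volume: 180,000 US gal × 3.785 L/gal = 681,300 L.
(a) Alkalinity to neutralize: (154 − 112) = 42 mg/L as CaCO₃ × 681,300 L = 28,610 g as CaCO₃.
(a) Equivalents of H⁺ required: 28,610 ÷ 50 g/eq = 572.3 eq = 572.3 mol NaHSO₄.
(a) Mass of NaHSO₄: 572.3 × 120.1 = 68,730 g.

(b) Volume: 164,000 US gal × 3.785 L/gal = 620,740 L.
(b) Chlorine deficit: 7.0 − 2.7 = 4.3 ppm = 4.3 mg/L as Cl₂.
(b) Cl₂ equivalent needed: 4.3 mg/L × 620,740 L = 2,669,000 mg = 2669 g.
(b) Product at 73.3% available chlorine: 2669 / 0.733 = 3641 g.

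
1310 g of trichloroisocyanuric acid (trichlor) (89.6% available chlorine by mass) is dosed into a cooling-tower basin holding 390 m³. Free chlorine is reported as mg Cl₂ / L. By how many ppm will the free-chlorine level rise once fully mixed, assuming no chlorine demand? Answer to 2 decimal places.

3.01 ppm

Volume: 390 m³ = 390,000 L.
Available chlorine delivered: 1310 g × 0.896 = 1174 g as Cl₂.
Concentration rise: 1174 g / 390,000 L = 3.01 mg/L = 3.01 ppm.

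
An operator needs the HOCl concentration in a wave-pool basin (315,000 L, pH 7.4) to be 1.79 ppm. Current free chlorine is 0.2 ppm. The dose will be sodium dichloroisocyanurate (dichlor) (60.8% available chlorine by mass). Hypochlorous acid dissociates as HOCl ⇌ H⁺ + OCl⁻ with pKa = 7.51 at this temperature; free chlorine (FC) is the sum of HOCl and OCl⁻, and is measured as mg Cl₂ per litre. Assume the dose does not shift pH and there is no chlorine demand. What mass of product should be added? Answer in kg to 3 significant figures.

1.54 kg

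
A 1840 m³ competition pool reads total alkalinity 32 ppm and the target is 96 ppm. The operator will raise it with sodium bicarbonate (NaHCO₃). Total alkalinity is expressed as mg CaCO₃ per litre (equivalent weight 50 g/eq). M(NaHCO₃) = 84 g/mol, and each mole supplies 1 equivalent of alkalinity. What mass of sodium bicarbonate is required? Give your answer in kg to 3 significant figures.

198 kg

Volume: 1840 m³ = 1,840,000 L.
Alkalinity to add: (96 − 32) = 64 mg/L as CaCO₃ × 1,840,000 L = 117,800 g as CaCO₃.
Equivalents: 117,800 g ÷ 50 g/eq = 2355 eq.
NaHCO₃ supplies 1 eq per mole → 2355 mol.
Mass: 2355 mol × 84 g/mol = 197,800 g.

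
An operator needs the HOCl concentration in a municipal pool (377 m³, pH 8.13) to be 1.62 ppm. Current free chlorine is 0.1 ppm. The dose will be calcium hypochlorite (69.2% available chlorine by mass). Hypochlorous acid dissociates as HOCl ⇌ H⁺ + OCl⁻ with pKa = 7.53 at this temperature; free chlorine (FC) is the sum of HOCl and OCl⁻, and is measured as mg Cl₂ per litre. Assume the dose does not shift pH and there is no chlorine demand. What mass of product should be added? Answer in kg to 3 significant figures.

Volume: 377 m³ = 377,000 L.
[OCl⁻]/[HOCl] = 10^(pH − pKa) = 10^(8.13 − 7.53) = 3.981; fraction as HOCl = 1/(1 + 3.981) = 0.2008.
Free chlorine required for 1.62 ppm HOCl: 1.62 / 0.2008 = 8.069 ppm.
FC to add: 8.069 − 0.1 = 7.969 mg/L as Cl₂.
Cl₂ equivalent: 7.969 mg/L × 377,000 L = 3004 g.
Product at 69.2% available Cl: 3004 / 0.692 = 4342 g.

4.34 kg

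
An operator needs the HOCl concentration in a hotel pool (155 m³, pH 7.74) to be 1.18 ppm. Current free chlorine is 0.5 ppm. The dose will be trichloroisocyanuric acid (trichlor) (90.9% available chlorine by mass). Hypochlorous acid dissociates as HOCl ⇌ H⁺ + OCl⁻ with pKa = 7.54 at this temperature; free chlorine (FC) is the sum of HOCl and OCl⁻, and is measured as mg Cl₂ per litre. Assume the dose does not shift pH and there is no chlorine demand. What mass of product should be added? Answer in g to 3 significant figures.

435 g

Volume: 155 m³ = 155,000 L.
[OCl⁻]/[HOCl] = 10^(pH − pKa) = 10^(7.74 − 7.54) = 1.585; fraction as HOCl = 1/(1 + 1.585) = 0.3869.
Free chlorine required for 1.18 ppm HOCl: 1.18 / 0.3869 = 3.05 ppm.
FC to add: 3.05 − 0.5 = 2.55 mg/L as Cl₂.
Cl₂ equivalent: 2.55 mg/L × 155,000 L = 395.3 g.
Product at 90.9% available Cl: 395.3 / 0.909 = 434.8 g.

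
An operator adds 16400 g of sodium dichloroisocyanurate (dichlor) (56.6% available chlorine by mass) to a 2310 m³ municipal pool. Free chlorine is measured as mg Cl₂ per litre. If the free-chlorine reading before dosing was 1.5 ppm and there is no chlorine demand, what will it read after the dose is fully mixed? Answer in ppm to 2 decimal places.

Volume: 2310 m³ = 2,310,000 L.
Available chlorine delivered: 16,400 g × 0.566 = 9282 g as Cl₂.
Concentration rise: 9282 g / 2,310,000 L = 4.018 mg/L = 4.02 ppm.
Final FC: 1.5 + 4.02 = 5.52 ppm.

5.52 ppm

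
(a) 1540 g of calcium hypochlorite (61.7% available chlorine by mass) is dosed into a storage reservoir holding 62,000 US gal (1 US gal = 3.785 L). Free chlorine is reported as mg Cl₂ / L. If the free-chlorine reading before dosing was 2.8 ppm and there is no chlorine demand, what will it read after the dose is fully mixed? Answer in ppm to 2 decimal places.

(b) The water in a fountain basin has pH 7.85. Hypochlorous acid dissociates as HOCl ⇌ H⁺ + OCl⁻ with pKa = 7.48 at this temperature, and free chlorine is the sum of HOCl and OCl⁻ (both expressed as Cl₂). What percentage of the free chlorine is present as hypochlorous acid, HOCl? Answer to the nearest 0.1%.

(a) 6.85 ppm; (b) 29.9%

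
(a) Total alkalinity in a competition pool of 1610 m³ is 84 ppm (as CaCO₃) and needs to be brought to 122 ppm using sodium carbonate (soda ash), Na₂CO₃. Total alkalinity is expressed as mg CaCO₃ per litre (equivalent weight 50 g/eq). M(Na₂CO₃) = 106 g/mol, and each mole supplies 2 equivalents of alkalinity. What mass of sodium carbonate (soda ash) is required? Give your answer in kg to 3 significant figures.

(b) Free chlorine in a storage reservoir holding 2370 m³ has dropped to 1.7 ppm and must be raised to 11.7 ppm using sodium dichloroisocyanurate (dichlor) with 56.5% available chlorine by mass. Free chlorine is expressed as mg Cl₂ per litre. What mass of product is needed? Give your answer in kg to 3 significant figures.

(a) 64.9 kg; (b) 41.9 kg

(a) Volume: 1610 m³ = 1,610,000 L.
(a) Alkalinity to add: (122 − 84) = 38 mg/L as CaCO₃ × 1,610,000 L = 61,180 g as CaCO₃.
(a) Equivalents: 61,180 g ÷ 50 g/eq = 1224 eq.
(a) Each mole of Na₂CO₃ supplies 2 eq, so 1224 / 2 = 611.8 mol.
(a) Mass: 611.8 mol × 106 g/mol = 64,850 g.

(b) Volume: 2370 m³ = 2,370,000 L.
(b) Chlorine deficit: 11.7 − 1.7 = 10 ppm = 10 mg/L as Cl₂.
(b) Cl₂ equivalent needed: 10 mg/L × 2,370,000 L = 23,700,000 mg = 23,700 g.
(b) Product at 56.5% available chlorine: 23,700 / 0.565 = 41,950 g.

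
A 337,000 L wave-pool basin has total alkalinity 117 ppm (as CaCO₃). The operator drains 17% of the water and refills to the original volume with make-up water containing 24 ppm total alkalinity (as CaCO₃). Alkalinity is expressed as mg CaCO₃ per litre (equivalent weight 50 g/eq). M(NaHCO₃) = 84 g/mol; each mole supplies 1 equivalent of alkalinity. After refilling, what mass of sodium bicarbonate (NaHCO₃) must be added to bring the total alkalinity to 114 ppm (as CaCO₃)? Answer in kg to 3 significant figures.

After draining 17% and refilling: 117 × 0.83 + 24 × 0.17 = 101.19 ppm.
Deficit to target: 114 − 101.19 = 12.81 mg/L.
As CaCO₃: 12.81 mg/L × 337,000 L = 4317 g; ÷ 50 g/eq ÷ 1 = 86.34 mol NaHCO₃.
Mass: 86.34 × 84 = 7253 g.

7.25 kg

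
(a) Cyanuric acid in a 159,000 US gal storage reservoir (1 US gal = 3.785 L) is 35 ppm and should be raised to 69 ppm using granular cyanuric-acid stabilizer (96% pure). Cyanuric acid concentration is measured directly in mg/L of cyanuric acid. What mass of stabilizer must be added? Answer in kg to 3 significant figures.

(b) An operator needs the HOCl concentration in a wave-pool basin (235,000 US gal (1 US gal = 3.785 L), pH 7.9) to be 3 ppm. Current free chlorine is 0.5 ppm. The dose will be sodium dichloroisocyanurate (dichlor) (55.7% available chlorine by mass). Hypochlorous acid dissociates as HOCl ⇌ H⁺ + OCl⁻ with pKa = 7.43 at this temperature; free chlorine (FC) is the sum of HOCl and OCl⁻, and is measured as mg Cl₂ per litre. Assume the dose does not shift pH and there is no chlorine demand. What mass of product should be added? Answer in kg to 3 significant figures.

(a) 21.3 kg; (b) 18.1 kg

(a) Volume: 159,000 US gal × 3.785 L/gal = 601,815 L.
(a) CYA to add: (69 − 35) = 34 mg/L × 601,815 L = 20,460 g cyanuric acid.
(a) At 96% purity: 20,460 / 0.96 = 21,310 g product.

(b) Volume: 235,000 US gal × 3.785 L/gal = 889,475 L.
(b) [OCl⁻]/[HOCl] = 10^(pH − pKa) = 10^(7.9 − 7.43) = 2.951; fraction as HOCl = 1/(1 + 2.951) = 0.2531.
(b) Free chlorine required for 3 ppm HOCl: 3 / 0.2531 = 11.85 ppm.
(b) FC to add: 11.85 − 0.5 = 11.35 mg/L as Cl₂.
(b) Cl₂ equivalent: 11.35 mg/L × 889,475 L = 10,100 g.
(b) Product at 55.7% available Cl: 10,100 / 0.557 = 18,130 g.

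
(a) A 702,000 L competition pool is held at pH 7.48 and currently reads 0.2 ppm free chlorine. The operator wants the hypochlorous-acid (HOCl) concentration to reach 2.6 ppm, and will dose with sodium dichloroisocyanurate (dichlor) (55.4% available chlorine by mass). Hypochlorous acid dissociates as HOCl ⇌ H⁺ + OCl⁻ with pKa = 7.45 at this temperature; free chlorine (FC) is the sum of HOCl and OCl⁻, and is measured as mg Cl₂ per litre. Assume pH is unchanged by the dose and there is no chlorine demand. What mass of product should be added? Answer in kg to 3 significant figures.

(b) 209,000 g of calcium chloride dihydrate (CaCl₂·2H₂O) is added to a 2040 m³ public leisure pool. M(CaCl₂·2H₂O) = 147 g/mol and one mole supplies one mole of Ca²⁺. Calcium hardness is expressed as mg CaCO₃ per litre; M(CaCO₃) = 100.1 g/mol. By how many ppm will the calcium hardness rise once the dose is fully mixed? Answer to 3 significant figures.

(a) [OCl⁻]/[HOCl] = 10^(pH − pKa) = 10^(7.48 − 7.45) = 1.072; fraction as HOCl = 1/(1 + 1.072) = 0.4827.
(a) Free chlorine required for 2.6 ppm HOCl: 2.6 / 0.4827 = 5.386 ppm.
(a) FC to add: 5.386 − 0.2 = 5.186 mg/L as Cl₂.
(a) Cl₂ equivalent: 5.186 mg/L × 702,000 L = 3641 g.
(a) Product at 55.4% available Cl: 3641 / 0.554 = 6571 g.

(b) Volume: 2040 m³ = 2,040,000 L.
(b) Moles of Ca²⁺: 209,000 g ÷ 147 g/mol = 1422 mol.
(b) As CaCO₃: 1422 mol × 100.1 g/mol = 142,300 g.
(b) Rise: 142,300 g / 2,040,000 L × 1000 = 69.76 mg/L.

(a) 6.57 kg; (b) 69.8 ppm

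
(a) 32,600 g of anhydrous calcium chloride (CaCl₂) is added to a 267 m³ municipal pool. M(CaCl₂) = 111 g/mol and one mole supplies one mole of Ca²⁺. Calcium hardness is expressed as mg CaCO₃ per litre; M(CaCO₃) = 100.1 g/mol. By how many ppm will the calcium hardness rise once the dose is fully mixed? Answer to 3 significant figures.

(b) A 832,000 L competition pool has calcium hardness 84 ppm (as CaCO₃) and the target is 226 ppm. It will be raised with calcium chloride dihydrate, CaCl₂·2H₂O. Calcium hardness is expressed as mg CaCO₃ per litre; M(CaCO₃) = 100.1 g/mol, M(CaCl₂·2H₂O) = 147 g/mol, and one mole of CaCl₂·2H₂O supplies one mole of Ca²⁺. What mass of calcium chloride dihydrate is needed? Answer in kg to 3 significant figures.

(a) 110 ppm; (b) 173 kg

(a) Volume: 267 m³ = 267,000 L.
(a) Moles of Ca²⁺: 32,600 g ÷ 111 g/mol = 293.7 mol.
(a) As CaCO₃: 293.7 mol × 100.1 g/mol = 29,400 g.
(a) Rise: 29,400 g / 267,000 L × 1000 = 110.1 mg/L.

(b) Hardness to add: (226 − 84) = 142 mg/L as CaCO₃ × 832,000 L = 118,100 g as CaCO₃.
(b) Moles of Ca²⁺ (1 mol Ca²⁺ ≡ 1 mol CaCO₃): 118,100 / 100.1 g/mol = 1180 mol.
(b) Mass of CaCl₂·2H₂O: 1180 × 147 = 173,500 g.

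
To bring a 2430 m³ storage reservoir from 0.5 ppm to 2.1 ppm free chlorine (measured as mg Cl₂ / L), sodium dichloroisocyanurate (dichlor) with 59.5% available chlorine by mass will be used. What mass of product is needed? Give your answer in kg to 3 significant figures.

Volume: 2430 m³ = 2,430,000 L.
Chlorine deficit: 2.1 − 0.5 = 1.6 ppm = 1.6 mg/L as Cl₂.
Cl₂ equivalent needed: 1.6 mg/L × 2,430,000 L = 3,888,000 mg = 3888 g.
Product at 59.5% available chlorine: 3888 / 0.595 = 6534 g.

6.53 kg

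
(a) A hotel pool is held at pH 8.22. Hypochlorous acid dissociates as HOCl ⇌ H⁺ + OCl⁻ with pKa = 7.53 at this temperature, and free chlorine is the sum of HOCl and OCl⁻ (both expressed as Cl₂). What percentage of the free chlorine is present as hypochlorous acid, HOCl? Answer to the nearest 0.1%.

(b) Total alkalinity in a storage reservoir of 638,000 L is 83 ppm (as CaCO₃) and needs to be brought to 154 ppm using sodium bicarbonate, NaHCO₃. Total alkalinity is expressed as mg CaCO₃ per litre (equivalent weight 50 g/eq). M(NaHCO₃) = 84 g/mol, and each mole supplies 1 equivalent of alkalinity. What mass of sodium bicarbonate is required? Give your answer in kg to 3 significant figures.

(a) 17.0%; (b) 76.1 kg

(a) [OCl⁻]/[HOCl] = 10^(pH − pKa) = 10^(8.22 − 7.53) = 10^0.69 = 4.898.
(a) Fraction as HOCl = 1 / (1 + 4.898) = 0.1696.

(b) Alkalinity to add: (154 − 83) = 71 mg/L as CaCO₃ × 638,000 L = 45,300 g as CaCO₃.
(b) Equivalents: 45,300 g ÷ 50 g/eq = 906 eq.
(b) NaHCO₃ supplies 1 eq per mole → 906 mol.
(b) Mass: 906 mol × 84 g/mol = 76,100 g.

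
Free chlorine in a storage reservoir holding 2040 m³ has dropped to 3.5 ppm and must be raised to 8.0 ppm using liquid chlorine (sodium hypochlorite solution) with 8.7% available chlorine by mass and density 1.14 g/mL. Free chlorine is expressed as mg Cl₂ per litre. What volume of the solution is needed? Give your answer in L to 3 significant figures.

92.6 L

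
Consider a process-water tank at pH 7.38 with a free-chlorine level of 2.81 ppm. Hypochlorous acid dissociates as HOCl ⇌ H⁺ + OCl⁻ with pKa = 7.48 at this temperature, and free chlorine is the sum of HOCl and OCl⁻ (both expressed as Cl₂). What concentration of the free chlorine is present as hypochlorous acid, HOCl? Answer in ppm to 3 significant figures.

[OCl⁻]/[HOCl] = 10^(pH − pKa) = 10^(7.38 − 7.48) = 10^-0.10 = 0.7943.
Fraction as HOCl = 1 / (1 + 0.7943) = 0.5573.
HOCl = 0.5573 × 2.81 ppm = 1.566 ppm.

1.57 ppm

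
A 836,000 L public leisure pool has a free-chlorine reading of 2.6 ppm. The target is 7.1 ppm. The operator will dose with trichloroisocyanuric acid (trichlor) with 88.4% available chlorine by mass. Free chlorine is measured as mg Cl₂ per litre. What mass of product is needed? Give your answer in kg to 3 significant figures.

4.26 kg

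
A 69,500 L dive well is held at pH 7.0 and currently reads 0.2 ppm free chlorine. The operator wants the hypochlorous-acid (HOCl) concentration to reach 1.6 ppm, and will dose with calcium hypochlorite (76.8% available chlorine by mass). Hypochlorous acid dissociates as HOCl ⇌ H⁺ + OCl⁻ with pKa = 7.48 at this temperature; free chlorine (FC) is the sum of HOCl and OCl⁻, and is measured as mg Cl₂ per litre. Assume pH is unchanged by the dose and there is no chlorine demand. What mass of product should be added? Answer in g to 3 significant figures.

[OCl⁻]/[HOCl] = 10^(pH − pKa) = 10^(7.0 − 7.48) = 0.3311; fraction as HOCl = 1/(1 + 0.3311) = 0.7512.
Free chlorine required for 1.6 ppm HOCl: 1.6 / 0.7512 = 2.13 ppm.
FC to add: 2.13 − 0.2 = 1.93 mg/L as Cl₂.
Cl₂ equivalent: 1.93 mg/L × 69,500 L = 134.1 g.
Product at 76.8% available Cl: 134.1 / 0.768 = 174.6 g.

175 g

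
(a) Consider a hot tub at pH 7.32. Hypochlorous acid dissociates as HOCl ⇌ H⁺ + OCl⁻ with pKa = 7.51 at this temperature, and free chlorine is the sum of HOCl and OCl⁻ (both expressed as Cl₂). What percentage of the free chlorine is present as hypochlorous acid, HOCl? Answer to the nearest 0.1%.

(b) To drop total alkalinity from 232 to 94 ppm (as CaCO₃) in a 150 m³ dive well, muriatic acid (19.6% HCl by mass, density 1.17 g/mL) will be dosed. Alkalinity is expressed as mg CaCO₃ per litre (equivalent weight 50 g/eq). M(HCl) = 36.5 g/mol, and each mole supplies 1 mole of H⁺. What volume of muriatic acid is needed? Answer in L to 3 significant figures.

(a) 60.8%; (b) 65.9 L

(a) [OCl⁻]/[HOCl] = 10^(pH − pKa) = 10^(7.32 − 7.51) = 10^-0.19 = 0.6457.
(a) Fraction as HOCl = 1 / (1 + 0.6457) = 0.6077.

(b) Volume: 150 m³ = 150,000 L.
(b) Alkalinity to neutralize: (232 − 94) = 138 mg/L as CaCO₃ × 150,000 L = 20,700 g as CaCO₃.
(b) Equivalents of H⁺ required: 20,700 ÷ 50 g/eq = 414 eq = 414 mol HCl.
(b) Mass of HCl: 414 × 36.5 = 15,110 g.
(b) Mass of 19.6% solution: 15,110 / 0.196 = 77,100 g.
(b) Volume: 77,100 g ÷ 1.17 g/mL = 65,890 mL.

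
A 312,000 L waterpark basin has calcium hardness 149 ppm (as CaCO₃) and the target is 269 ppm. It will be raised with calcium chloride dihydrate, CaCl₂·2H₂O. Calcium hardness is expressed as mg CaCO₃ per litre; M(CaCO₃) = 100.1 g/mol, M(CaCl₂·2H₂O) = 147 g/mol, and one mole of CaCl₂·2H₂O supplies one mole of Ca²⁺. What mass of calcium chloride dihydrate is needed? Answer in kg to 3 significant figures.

Hardness to add: (269 − 149) = 120 mg/L as CaCO₃ × 312,000 L = 37,440 g as CaCO₃.
Moles of Ca²⁺ (1 mol Ca²⁺ ≡ 1 mol CaCO₃): 37,440 / 100.1 g/mol = 374 mol.
Mass of CaCl₂·2H₂O: 374 × 147 = 54,980 g.

55.0 kg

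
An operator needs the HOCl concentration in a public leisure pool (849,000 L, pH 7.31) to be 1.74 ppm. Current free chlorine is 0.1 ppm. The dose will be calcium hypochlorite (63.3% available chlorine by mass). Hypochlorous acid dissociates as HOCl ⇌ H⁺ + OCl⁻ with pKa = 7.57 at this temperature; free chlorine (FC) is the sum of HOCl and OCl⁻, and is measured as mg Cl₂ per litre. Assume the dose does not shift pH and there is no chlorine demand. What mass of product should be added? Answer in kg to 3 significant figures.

3.48 kg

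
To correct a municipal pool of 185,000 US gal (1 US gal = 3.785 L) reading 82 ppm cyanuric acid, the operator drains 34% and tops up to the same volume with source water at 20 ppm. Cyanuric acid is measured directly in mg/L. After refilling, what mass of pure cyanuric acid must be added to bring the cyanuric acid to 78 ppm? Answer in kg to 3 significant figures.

12.0 kg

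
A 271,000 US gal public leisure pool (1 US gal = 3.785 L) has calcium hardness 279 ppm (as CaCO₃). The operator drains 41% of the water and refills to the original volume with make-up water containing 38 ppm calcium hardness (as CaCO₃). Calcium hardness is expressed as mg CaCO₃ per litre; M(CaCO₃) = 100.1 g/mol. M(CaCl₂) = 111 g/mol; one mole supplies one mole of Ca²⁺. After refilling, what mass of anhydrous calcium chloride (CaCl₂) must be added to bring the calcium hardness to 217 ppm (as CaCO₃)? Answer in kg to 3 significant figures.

Volume: 271,000 US gal × 3.785 L/gal = 1,025,735 L.
After draining 41% and refilling: 279 × 0.59 + 38 × 0.41 = 180.19 ppm.
Deficit to target: 217 − 180.19 = 36.81 mg/L.
As CaCO₃: 36.81 mg/L × 1,025,735 L = 37,760 g; ÷ 100.1 = 377.2 mol Ca²⁺.
Mass: 377.2 × 111 = 41,870 g.

41.9 kg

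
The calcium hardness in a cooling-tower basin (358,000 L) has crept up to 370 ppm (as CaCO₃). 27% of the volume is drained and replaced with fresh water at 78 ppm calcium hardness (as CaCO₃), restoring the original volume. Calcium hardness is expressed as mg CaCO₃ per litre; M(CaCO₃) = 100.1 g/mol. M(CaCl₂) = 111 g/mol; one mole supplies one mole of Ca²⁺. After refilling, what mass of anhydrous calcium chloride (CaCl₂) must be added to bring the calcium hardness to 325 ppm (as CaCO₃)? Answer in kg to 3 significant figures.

After draining 27% and refilling: 370 × 0.73 + 78 × 0.27 = 291.16 ppm.
Deficit to target: 325 − 291.16 = 33.84 mg/L.
As CaCO₃: 33.84 mg/L × 358,000 L = 12,110 g; ÷ 100.1 = 121 mol Ca²⁺.
Mass: 121 × 111 = 13,430 g.

13.4 kg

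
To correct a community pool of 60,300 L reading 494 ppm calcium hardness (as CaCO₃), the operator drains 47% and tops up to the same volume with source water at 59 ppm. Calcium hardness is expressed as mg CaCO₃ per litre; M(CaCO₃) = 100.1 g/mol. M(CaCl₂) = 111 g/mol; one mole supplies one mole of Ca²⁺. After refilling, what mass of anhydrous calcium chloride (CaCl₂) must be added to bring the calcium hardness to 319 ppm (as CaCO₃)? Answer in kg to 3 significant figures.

After draining 47% and refilling: 494 × 0.53 + 59 × 0.47 = 289.55 ppm.
Deficit to target: 319 − 289.55 = 29.45 mg/L.
As CaCO₃: 29.45 mg/L × 60,300 L = 1776 g; ÷ 100.1 = 17.74 mol Ca²⁺.
Mass: 17.74 × 111 = 1969 g.

1.97 kg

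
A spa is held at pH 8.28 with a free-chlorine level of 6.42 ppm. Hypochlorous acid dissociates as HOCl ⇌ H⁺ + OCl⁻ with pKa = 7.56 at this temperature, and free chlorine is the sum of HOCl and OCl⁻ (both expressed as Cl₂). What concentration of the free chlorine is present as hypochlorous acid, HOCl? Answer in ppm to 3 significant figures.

1.03 ppm

[OCl⁻]/[HOCl] = 10^(pH − pKa) = 10^(8.28 − 7.56) = 10^0.72 = 5.248.
Fraction as HOCl = 1 / (1 + 5.248) = 0.16.
HOCl = 0.16 × 6.42 ppm = 1.028 ppm.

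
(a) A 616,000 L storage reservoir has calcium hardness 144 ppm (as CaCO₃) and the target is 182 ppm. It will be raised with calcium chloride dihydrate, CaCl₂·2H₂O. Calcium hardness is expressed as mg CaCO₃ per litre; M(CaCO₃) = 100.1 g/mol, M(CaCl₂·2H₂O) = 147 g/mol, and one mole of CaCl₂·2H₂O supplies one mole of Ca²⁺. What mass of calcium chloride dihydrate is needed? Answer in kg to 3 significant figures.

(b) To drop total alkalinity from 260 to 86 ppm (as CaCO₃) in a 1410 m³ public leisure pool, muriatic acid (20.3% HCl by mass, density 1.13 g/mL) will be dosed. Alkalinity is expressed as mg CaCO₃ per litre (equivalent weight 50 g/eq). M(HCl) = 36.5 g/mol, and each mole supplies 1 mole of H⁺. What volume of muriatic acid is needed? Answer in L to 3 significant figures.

(a) 34.4 kg; (b) 781 L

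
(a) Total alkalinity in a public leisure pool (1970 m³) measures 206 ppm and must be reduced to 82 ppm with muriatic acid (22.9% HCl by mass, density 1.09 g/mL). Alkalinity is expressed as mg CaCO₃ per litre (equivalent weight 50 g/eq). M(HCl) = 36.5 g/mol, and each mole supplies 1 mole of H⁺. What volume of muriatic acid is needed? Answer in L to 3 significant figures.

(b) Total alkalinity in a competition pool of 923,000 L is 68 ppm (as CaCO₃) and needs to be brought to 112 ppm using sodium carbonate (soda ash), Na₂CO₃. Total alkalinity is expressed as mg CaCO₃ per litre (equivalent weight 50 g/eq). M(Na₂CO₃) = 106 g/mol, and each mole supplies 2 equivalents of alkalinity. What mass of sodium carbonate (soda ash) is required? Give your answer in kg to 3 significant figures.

(a) Volume: 1970 m³ = 1,970,000 L.
(a) Alkalinity to neutralize: (206 − 82) = 124 mg/L as CaCO₃ × 1,970,000 L = 244,300 g as CaCO₃.
(a) Equivalents of H⁺ required: 244,300 ÷ 50 g/eq = 4886 eq = 4886 mol HCl.
(a) Mass of HCl: 4886 × 36.5 = 178,300 g.
(a) Mass of 22.9% solution: 178,300 / 0.229 = 778,700 g.
(a) Volume: 778,700 g ÷ 1.09 g/mL = 714,400 mL.

(b) Alkalinity to add: (112 − 68) = 44 mg/L as CaCO₃ × 923,000 L = 40,610 g as CaCO₃.
(b) Equivalents: 40,610 g ÷ 50 g/eq = 812.2 eq.
(b) Each mole of Na₂CO₃ supplies 2 eq, so 812.2 / 2 = 406.1 mol.
(b) Mass: 406.1 mol × 106 g/mol = 43,050 g.

(a) 714 L; (b) 43.0 kg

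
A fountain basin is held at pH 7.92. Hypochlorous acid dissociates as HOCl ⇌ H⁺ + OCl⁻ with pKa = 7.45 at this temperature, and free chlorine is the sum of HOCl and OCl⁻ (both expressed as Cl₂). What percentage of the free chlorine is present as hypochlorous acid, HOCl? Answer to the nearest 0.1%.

[OCl⁻]/[HOCl] = 10^(pH − pKa) = 10^(7.92 − 7.45) = 10^0.47 = 2.951.
Fraction as HOCl = 1 / (1 + 2.951) = 0.2531.

25.3%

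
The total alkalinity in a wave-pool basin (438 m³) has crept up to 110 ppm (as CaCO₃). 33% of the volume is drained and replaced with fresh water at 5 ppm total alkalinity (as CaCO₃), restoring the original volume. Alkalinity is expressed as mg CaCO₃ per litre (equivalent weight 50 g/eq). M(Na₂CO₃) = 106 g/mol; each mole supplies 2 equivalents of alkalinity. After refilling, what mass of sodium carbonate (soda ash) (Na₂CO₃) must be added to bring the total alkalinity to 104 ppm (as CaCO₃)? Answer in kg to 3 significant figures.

Volume: 438 m³ = 438,000 L.
After draining 33% and refilling: 110 × 0.67 + 5 × 0.33 = 75.35 ppm.
Deficit to target: 104 − 75.35 = 28.65 mg/L.
As CaCO₃: 28.65 mg/L × 438,000 L = 12,550 g; ÷ 50 g/eq ÷ 2 = 125.5 mol Na₂CO₃.
Mass: 125.5 × 106 = 13,300 g.

13.3 kg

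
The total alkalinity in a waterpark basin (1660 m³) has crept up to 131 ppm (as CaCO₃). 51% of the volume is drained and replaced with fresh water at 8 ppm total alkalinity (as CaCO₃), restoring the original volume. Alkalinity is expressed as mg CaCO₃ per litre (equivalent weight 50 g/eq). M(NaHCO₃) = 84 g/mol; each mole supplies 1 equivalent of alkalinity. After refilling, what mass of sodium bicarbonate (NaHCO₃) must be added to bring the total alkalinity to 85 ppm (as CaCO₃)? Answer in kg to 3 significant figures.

Volume: 1660 m³ = 1,660,000 L.
After draining 51% and refilling: 131 × 0.49 + 8 × 0.51 = 68.27 ppm.
Deficit to target: 85 − 68.27 = 16.73 mg/L.
As CaCO₃: 16.73 mg/L × 1,660,000 L = 27,770 g; ÷ 50 g/eq ÷ 1 = 555.4 mol NaHCO₃.
Mass: 555.4 × 84 = 46,660 g.

46.7 kg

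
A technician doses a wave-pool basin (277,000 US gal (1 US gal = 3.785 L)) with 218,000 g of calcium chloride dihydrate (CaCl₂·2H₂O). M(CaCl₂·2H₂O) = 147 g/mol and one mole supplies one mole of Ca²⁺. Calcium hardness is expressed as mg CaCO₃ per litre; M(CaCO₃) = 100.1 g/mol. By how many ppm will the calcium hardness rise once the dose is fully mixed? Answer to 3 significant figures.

142 ppm

Volume: 277,000 US gal × 3.785 L/gal = 1,048,445 L.
Moles of Ca²⁺: 218,000 g ÷ 147 g/mol = 1483 mol.
As CaCO₃: 1483 mol × 100.1 g/mol = 148,400 g.
Rise: 148,400 g / 1,048,445 L × 1000 = 141.6 mg/L.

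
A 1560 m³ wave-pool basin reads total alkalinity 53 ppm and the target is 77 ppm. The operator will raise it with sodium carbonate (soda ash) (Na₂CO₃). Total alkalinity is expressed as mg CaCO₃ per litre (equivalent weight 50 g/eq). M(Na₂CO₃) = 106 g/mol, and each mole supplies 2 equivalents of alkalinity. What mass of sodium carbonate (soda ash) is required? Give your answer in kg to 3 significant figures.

39.7 kg

Volume: 1560 m³ = 1,560,000 L.
Alkalinity to add: (77 − 53) = 24 mg/L as CaCO₃ × 1,560,000 L = 37,440 g as CaCO₃.
Equivalents: 37,440 g ÷ 50 g/eq = 748.8 eq.
Each mole of Na₂CO₃ supplies 2 eq, so 748.8 / 2 = 374.4 mol.
Mass: 374.4 mol × 106 g/mol = 39,690 g.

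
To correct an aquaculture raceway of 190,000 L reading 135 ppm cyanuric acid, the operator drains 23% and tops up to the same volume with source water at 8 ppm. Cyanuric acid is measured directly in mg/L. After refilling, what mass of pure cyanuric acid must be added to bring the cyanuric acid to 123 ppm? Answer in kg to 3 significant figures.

3.27 kg

After draining 23% and refilling: 135 × 0.77 + 8 × 0.23 = 105.79 ppm.
Deficit to target: 123 − 105.79 = 17.21 mg/L.
Mass: 17.21 mg/L × 190,000 L = 3270 g cyanuric acid.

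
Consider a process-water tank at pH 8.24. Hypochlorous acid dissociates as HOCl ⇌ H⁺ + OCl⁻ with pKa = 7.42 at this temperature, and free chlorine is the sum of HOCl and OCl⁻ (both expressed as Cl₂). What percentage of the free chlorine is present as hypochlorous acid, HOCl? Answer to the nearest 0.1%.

[OCl⁻]/[HOCl] = 10^(pH − pKa) = 10^(8.24 − 7.42) = 10^0.82 = 6.607.
Fraction as HOCl = 1 / (1 + 6.607) = 0.1315.

13.1%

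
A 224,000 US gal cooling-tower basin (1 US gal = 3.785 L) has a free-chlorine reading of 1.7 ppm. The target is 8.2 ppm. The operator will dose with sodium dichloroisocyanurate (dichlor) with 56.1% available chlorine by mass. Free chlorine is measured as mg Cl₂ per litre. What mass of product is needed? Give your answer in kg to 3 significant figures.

Volume: 224,000 US gal × 3.785 L/gal = 847,840 L.
Chlorine deficit: 8.2 − 1.7 = 6.5 ppm = 6.5 mg/L as Cl₂.
Cl₂ equivalent needed: 6.5 mg/L × 847,840 L = 5,511,000 mg = 5511 g.
Product at 56.1% available chlorine: 5511 / 0.561 = 9823 g.

9.82 kg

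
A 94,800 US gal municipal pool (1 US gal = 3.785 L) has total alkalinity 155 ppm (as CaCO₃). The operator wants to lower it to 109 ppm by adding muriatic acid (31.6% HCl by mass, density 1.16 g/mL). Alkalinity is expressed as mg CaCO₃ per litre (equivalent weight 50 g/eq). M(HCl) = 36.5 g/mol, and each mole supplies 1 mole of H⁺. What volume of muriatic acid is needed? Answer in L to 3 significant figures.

32.9 L

Volume: 94,800 US gal × 3.785 L/gal = 358,818 L.
Alkalinity to neutralize: (155 − 109) = 46 mg/L as CaCO₃ × 358,818 L = 16,510 g as CaCO₃.
Equivalents of H⁺ required: 16,510 ÷ 50 g/eq = 330.1 eq = 330.1 mol HCl.
Mass of HCl: 330.1 × 36.5 = 12,050 g.
Mass of 31.6% solution: 12,050 / 0.316 = 38,130 g.
Volume: 38,130 g ÷ 1.16 g/mL = 32,870 mL.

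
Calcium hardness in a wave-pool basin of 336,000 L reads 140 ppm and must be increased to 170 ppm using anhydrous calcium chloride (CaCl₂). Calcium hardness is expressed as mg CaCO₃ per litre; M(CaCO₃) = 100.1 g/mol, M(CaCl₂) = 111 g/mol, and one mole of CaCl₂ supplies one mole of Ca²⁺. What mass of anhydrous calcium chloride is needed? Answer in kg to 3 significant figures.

11.2 kg

Hardness to add: (170 − 140) = 30 mg/L as CaCO₃ × 336,000 L = 10,080 g as CaCO₃.
Moles of Ca²⁺ (1 mol Ca²⁺ ≡ 1 mol CaCO₃): 10,080 / 100.1 g/mol = 100.7 mol.
Mass of CaCl₂: 100.7 × 111 = 11,180 g.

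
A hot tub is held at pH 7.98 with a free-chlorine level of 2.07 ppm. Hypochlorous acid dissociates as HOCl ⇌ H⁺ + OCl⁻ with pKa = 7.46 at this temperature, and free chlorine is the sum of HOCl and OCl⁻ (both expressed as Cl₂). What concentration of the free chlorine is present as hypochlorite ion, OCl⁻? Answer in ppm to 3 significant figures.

[OCl⁻]/[HOCl] = 10^(pH − pKa) = 10^(7.98 − 7.46) = 10^0.52 = 3.311.
Fraction as HOCl = 1 / (1 + 3.311) = 0.2319.
OCl⁻ = (1 − 0.2319) × 2.07 ppm = 1.59 ppm.

1.59 ppm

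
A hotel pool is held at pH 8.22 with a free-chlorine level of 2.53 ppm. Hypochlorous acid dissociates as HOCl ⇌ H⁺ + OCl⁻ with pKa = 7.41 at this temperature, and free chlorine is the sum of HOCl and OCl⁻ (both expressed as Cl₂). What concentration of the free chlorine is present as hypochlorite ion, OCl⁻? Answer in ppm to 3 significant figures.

2.19 ppm

[OCl⁻]/[HOCl] = 10^(pH − pKa) = 10^(8.22 − 7.41) = 10^0.81 = 6.457.
Fraction as HOCl = 1 / (1 + 6.457) = 0.1341.
OCl⁻ = (1 − 0.1341) × 2.53 ppm = 2.191 ppm.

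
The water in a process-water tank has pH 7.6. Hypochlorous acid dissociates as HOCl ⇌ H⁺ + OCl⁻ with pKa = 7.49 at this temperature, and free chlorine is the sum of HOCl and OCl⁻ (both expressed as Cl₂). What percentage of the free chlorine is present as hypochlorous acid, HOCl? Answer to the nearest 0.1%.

[OCl⁻]/[HOCl] = 10^(pH − pKa) = 10^(7.6 − 7.49) = 10^0.11 = 1.288.
Fraction as HOCl = 1 / (1 + 1.288) = 0.437.

43.7%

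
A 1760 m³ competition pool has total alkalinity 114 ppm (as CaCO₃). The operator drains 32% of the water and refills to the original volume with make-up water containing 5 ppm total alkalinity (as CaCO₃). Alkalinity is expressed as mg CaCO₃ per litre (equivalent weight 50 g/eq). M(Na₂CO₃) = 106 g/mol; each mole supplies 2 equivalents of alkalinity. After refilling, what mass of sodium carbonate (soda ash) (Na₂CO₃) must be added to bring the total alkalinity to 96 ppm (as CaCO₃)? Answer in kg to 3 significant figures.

31.5 kg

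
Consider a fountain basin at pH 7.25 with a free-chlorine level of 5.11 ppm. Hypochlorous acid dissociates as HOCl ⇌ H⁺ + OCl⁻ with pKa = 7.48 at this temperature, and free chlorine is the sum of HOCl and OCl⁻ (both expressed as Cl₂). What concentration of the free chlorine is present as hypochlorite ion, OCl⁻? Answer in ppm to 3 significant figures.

1.89 ppm

[OCl⁻]/[HOCl] = 10^(pH − pKa) = 10^(7.25 − 7.48) = 10^-0.23 = 0.5888.
Fraction as HOCl = 1 / (1 + 0.5888) = 0.6294.
OCl⁻ = (1 − 0.6294) × 5.11 ppm = 1.894 ppm.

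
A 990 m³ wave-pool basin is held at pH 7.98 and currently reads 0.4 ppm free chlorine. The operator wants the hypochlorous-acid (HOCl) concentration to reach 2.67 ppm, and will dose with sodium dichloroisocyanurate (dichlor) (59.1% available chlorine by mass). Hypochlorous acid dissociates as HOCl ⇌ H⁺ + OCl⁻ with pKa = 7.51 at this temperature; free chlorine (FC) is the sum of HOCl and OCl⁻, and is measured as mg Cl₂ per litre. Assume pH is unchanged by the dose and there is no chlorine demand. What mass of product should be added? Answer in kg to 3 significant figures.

Volume: 990 m³ = 990,000 L.
[OCl⁻]/[HOCl] = 10^(pH − pKa) = 10^(7.98 − 7.51) = 2.951; fraction as HOCl = 1/(1 + 2.951) = 0.2531.
Free chlorine required for 2.67 ppm HOCl: 2.67 / 0.2531 = 10.55 ppm.
FC to add: 10.55 − 0.4 = 10.15 mg/L as Cl₂.
Cl₂ equivalent: 10.15 mg/L × 990,000 L = 10,050 g.
Product at 59.1% available Cl: 10,050 / 0.591 = 17,000 g.

17.0 kg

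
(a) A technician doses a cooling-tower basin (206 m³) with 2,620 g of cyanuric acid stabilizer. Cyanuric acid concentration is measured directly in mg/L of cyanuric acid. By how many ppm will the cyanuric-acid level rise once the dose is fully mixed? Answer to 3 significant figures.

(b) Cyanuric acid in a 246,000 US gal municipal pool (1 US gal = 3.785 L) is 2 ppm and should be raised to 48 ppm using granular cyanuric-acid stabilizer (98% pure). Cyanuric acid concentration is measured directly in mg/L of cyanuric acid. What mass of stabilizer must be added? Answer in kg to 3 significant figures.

(a) Volume: 206 m³ = 206,000 L.
(a) Rise: 2,620 g / 206,000 L × 1000 = 12.72 mg/L.

(b) Volume: 246,000 US gal × 3.785 L/gal = 931,110 L.
(b) CYA to add: (48 − 2) = 46 mg/L × 931,110 L = 42,830 g cyanuric acid.
(b) At 98% purity: 42,830 / 0.98 = 43,710 g product.

(a) 12.7 ppm; (b) 43.7 kg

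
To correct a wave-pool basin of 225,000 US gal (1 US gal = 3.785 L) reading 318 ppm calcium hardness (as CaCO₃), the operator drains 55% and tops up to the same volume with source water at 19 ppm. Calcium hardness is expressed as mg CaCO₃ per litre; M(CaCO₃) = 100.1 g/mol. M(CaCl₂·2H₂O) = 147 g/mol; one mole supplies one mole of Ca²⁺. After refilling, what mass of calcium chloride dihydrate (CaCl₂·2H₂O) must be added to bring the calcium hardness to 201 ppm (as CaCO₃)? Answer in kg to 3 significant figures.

59.3 kg

Volume: 225,000 US gal × 3.785 L/gal = 851,625 L.
After draining 55% and refilling: 318 × 0.45 + 19 × 0.55 = 153.55 ppm.
Deficit to target: 201 − 153.55 = 47.45 mg/L.
As CaCO₃: 47.45 mg/L × 851,625 L = 40,410 g; ÷ 100.1 = 403.7 mol Ca²⁺.
Mass: 403.7 × 147 = 59,340 g.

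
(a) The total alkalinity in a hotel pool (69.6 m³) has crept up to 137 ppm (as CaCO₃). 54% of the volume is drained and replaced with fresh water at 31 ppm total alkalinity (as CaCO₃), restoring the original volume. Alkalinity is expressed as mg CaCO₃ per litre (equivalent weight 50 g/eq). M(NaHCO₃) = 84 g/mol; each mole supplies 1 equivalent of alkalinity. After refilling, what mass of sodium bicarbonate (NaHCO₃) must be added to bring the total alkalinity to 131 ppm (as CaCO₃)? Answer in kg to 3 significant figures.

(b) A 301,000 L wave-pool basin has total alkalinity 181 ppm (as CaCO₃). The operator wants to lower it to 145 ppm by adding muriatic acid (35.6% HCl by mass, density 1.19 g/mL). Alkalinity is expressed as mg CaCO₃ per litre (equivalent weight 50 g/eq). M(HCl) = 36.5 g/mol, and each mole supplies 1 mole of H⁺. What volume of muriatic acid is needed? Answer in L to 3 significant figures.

(a) Volume: 69.6 m³ = 69,600 L.
(a) After draining 54% and refilling: 137 × 0.46 + 31 × 0.54 = 79.76 ppm.
(a) Deficit to target: 131 − 79.76 = 51.24 mg/L.
(a) As CaCO₃: 51.24 mg/L × 69,600 L = 3566 g; ÷ 50 g/eq ÷ 1 = 71.33 mol NaHCO₃.
(a) Mass: 71.33 × 84 = 5991 g.

(b) Alkalinity to neutralize: (181 − 145) = 36 mg/L as CaCO₃ × 301,000 L = 10,840 g as CaCO₃.
(b) Equivalents of H⁺ required: 10,840 ÷ 50 g/eq = 216.7 eq = 216.7 mol HCl.
(b) Mass of HCl: 216.7 × 36.5 = 7910 g.
(b) Mass of 35.6% solution: 7910 / 0.356 = 22,220 g.
(b) Volume: 22,220 g ÷ 1.19 g/mL = 18,670 mL.

(a) 5.99 kg; (b) 18.7 L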